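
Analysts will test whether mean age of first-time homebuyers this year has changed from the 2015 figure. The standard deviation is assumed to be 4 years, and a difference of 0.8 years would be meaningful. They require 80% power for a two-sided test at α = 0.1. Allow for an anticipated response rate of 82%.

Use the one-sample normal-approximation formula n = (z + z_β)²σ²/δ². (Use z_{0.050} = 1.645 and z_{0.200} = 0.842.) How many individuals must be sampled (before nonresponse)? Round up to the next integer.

n = 189

n = (z_{α/2} + z_β)² · σ² / δ²
  = (1.645 + 0.842)² · 4² / 0.8²
  = 6.1852 · 16 / 0.64
  = 154.63
Adjust for 82% response: 154.63 / 0.82 = 188.57.
Round up → n = 189.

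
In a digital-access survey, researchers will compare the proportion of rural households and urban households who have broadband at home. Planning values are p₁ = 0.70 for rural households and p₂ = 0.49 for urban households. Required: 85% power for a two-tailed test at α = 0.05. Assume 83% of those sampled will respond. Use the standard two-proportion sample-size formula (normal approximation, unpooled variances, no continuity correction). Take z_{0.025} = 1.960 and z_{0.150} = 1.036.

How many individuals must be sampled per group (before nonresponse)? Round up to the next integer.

n = 113 per group

n = (z_{α/2} + z_β)² · [p₁(1−p₁) + p₂(1−p₂)] / (p₁ − p₂)²
  = (1.960 + 1.036)² · (0.70·0.30 + 0.49·0.51) / (0.21)²
  = (2.996)² · (0.2100 + 0.2499) / 0.0441
  = 8.9760 · 0.4599 / 0.0441
  = 93.61
Adjust for 83% response: 93.61 / 0.83 = 112.78.
Round up → n = 113 per group.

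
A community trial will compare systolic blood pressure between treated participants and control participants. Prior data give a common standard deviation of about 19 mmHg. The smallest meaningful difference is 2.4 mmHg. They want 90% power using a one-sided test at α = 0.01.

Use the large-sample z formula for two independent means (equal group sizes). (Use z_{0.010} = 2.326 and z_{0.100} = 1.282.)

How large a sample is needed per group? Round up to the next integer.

n = 1632 per group

n = (z_α + z_β)² · (σ₁² + σ₂²) / δ²
  = (2.326 + 1.282)² · (2·19² = 722) / 2.4²
  = 13.0177 · 722 / 5.76
  = 1631.73
Round up → n = 1632 per group.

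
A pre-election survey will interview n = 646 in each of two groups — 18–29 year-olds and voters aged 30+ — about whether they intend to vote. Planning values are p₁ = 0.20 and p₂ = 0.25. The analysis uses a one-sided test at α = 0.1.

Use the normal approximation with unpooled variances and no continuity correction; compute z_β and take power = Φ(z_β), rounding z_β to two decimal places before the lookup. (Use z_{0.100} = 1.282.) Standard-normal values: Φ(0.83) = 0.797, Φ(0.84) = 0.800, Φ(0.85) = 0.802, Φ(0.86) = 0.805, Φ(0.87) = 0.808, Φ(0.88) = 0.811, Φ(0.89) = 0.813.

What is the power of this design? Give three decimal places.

Power ≈ 0.808

z_β = |p₁−p₂|·√(n/[p₁q₁+p₂q₂]) − z_α
    = 0.05 · √(646/0.3475) − 1.282
    = 0.05 · 43.1160 − 1.282
    = 2.1558 − 1.282 = 0.8738 → 0.87
Power = Φ(0.87) = 0.808.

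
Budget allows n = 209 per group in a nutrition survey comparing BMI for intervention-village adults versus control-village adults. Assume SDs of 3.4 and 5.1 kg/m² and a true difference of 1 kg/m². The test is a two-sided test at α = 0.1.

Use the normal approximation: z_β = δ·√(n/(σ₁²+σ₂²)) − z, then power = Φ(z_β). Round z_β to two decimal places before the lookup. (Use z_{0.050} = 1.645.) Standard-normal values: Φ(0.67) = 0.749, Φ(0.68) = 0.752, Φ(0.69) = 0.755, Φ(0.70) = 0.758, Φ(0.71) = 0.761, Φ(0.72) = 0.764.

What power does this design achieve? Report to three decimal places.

Power ≈ 0.761

z_β = δ·√(n/(σ₁²+σ₂²)) − z_{α/2}
    = 1 · √(209/37.57) − 1.645
    = 1 · 2.35859 − 1.645
    = 2.3586 − 1.645 = 0.7136 → 0.71
Power = Φ(0.71) = 0.761.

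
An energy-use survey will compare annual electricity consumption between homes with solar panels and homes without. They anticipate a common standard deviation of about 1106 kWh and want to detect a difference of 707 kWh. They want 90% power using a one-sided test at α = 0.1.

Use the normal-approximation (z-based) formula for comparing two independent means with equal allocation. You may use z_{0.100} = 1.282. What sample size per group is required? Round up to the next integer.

n = (z_α + z_β)² · (σ₁² + σ₂²) / δ²
  = (1.282 + 1.282)² · (2·1106² = 2446472) / 707²
  = 6.5741 · 2446472 / 499849
  = 32.18
Round up → n = 33 per group.

n = 33 per group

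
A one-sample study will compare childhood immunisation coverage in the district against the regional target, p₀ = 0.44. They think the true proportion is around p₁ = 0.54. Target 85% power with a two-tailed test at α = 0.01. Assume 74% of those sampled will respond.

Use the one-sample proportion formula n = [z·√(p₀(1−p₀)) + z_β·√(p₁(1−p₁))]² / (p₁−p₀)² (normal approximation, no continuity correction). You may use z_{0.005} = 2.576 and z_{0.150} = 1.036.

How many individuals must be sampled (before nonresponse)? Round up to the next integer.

n = [z_{α/2}·√(p₀q₀) + z_β·√(p₁q₁)]² / (p₁ − p₀)²
  = [2.576·√(0.44·0.56) + 1.036·√(0.54·0.46)]² / (0.10)²
  = [2.576·0.4964 + 1.036·0.4984]² / 0.0100
  = [1.7950]² / 0.0100
  = 322.21
Adjust for 74% response: 322.21 / 0.74 = 435.42.
Round up → n = 436.

n = 436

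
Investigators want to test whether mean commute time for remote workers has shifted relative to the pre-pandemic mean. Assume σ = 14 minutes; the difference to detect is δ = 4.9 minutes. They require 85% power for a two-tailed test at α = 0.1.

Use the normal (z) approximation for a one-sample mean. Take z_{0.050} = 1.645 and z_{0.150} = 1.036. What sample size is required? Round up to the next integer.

n = 59

n = (z_{α/2} + z_β)² · σ² / δ²
  = (1.645 + 1.036)² · 14² / 4.9²
  = 7.1878 · 196 / 24.01
  = 58.68
Round up → n = 59.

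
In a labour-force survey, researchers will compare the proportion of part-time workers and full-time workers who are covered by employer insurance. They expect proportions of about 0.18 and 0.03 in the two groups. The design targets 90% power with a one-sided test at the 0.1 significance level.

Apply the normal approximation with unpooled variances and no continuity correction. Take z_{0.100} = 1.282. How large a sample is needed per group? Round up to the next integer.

n = 52 per group

n = (z_α + z_β)² · [p₁(1−p₁) + p₂(1−p₂)] / (p₁ − p₂)²
  = (1.282 + 1.282)² · (0.18·0.82 + 0.03·0.97) / (0.15)²
  = (2.564)² · (0.1476 + 0.0291) / 0.0225
  = 6.5741 · 0.1767 / 0.0225
  = 51.63
Round up → n = 52 per group.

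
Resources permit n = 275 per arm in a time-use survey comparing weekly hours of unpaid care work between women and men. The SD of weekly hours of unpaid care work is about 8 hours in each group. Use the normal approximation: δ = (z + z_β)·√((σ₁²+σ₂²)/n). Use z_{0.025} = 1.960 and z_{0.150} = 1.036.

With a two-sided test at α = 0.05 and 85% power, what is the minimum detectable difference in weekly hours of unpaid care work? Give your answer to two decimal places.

Minimum detectable difference ≈ 2.04 hours

δ = (z_{α/2} + z_β) · √((σ₁²+σ₂²)/n)
  = (1.960 + 1.036) · √(128/275)
  = 2.996 · √0.46545
  = 2.996 · 0.6822
  = 2.0440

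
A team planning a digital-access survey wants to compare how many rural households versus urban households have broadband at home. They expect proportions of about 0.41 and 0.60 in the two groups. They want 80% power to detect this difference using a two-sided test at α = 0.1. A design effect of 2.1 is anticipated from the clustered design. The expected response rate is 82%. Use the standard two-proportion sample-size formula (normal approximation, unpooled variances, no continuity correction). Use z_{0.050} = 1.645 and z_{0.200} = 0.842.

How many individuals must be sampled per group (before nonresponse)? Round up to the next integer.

n = 212 per group

n = (z_{α/2} + z_β)² · [p₁(1−p₁) + p₂(1−p₂)] / (p₁ − p₂)²
  = (1.645 + 0.842)² · (0.41·0.59 + 0.60·0.40) / (-0.19)²
  = (2.487)² · (0.2419 + 0.2400) / 0.0361
  = 6.1852 · 0.4819 / 0.0361
  = 82.57
Design effect: 2.1 × 82.57 = 173.39.
Adjust for 82% response: 173.39 / 0.82 = 211.45.
Round up → n = 212 per group.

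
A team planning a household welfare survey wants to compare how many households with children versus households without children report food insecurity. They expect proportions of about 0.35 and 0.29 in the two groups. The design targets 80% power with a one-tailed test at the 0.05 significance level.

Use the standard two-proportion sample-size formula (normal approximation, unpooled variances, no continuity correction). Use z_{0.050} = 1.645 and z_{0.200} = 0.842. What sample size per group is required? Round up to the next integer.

n = 745 per group

n = (z_α + z_β)² · [p₁(1−p₁) + p₂(1−p₂)] / (p₁ − p₂)²
  = (1.645 + 0.842)² · (0.35·0.65 + 0.29·0.71) / (0.06)²
  = (2.487)² · (0.2275 + 0.2059) / 0.0036
  = 6.1852 · 0.4334 / 0.0036
  = 744.63
Round up → n = 745 per group.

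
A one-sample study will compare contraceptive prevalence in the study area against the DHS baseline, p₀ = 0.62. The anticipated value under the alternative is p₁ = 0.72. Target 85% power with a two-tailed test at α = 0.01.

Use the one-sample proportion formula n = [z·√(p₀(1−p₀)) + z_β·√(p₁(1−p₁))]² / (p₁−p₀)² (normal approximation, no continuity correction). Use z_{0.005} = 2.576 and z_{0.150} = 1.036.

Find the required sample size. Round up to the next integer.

n = 295

n = [z_{α/2}·√(p₀q₀) + z_β·√(p₁q₁)]² / (p₁ − p₀)²
  = [2.576·√(0.62·0.38) + 1.036·√(0.72·0.28)]² / (0.10)²
  = [2.576·0.4854 + 1.036·0.4490]² / 0.0100
  = [1.7155]² / 0.0100
  = 294.30
Round up → n = 295.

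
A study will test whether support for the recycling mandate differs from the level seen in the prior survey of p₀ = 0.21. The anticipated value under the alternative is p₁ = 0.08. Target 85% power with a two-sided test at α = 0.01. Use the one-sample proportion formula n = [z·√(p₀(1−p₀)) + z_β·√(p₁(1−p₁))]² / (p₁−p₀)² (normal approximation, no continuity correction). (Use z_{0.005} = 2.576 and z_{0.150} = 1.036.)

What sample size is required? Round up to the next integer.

n = 105

n = [z_{α/2}·√(p₀q₀) + z_β·√(p₁q₁)]² / (p₁ − p₀)²
  = [2.576·√(0.21·0.79) + 1.036·√(0.08·0.92)]² / (-0.13)²
  = [2.576·0.4073 + 1.036·0.2713]² / 0.0169
  = [1.3303]² / 0.0169
  = 104.71
Round up → n = 105.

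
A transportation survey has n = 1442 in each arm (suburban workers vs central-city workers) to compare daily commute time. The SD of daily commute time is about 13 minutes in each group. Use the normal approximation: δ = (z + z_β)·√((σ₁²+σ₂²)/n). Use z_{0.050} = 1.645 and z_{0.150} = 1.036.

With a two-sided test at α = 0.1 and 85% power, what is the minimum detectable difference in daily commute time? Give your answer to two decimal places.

Minimum detectable difference ≈ 1.30 minutes

δ = (z_{α/2} + z_β) · √((σ₁²+σ₂²)/n)
  = (1.645 + 1.036) · √(338/1442)
  = 2.681 · √0.2344
  = 2.681 · 0.4841
  = 1.2980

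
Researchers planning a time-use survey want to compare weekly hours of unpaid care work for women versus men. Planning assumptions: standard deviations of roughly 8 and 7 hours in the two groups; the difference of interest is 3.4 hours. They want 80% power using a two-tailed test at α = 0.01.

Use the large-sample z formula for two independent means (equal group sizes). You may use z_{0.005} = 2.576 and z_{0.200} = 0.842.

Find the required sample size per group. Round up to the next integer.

n = (z_{α/2} + z_β)² · (σ₁² + σ₂²) / δ²
  = (2.576 + 0.842)² · (8² + 7² = 113) / 3.4²
  = 11.6827 · 113 / 11.56
  = 114.20
Round up → n = 115 per group.

n = 115 per group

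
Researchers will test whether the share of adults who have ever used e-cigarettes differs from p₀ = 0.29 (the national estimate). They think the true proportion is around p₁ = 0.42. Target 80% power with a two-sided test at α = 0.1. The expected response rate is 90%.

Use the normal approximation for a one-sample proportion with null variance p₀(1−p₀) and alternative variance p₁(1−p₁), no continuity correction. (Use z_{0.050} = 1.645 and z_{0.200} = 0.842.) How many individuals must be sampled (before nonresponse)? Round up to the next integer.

n = [z_{α/2}·√(p₀q₀) + z_β·√(p₁q₁)]² / (p₁ − p₀)²
  = [1.645·√(0.29·0.71) + 0.842·√(0.42·0.58)]² / (0.13)²
  = [1.645·0.4538 + 0.842·0.4936]² / 0.0169
  = [1.1620]² / 0.0169
  = 79.90
Adjust for 90% response: 79.90 / 0.90 = 88.78.
Round up → n = 89.

n = 89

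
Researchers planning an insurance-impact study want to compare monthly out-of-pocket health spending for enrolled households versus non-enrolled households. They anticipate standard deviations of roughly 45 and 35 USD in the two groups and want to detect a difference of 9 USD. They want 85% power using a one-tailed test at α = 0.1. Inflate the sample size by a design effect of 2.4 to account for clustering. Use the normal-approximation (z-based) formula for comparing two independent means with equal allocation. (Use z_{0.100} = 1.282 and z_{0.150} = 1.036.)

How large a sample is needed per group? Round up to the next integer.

n = (z_α + z_β)² · (σ₁² + σ₂²) / δ²
  = (1.282 + 1.036)² · (45² + 35² = 3250) / 9²
  = 5.3731 · 3250 / 81
  = 215.59
Design effect: 2.4 × 215.59 = 517.41.
Round up → n = 518 per group.

n = 518 per group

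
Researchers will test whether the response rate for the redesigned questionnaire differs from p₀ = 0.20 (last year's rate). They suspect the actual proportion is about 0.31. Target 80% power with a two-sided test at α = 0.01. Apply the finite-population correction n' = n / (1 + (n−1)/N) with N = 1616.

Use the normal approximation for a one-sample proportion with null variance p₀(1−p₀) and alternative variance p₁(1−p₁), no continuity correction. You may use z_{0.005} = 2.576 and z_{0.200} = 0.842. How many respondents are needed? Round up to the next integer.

n = 152

n = [z_{α/2}·√(p₀q₀) + z_β·√(p₁q₁)]² / (p₁ − p₀)²
  = [2.576·√(0.20·0.80) + 0.842·√(0.31·0.69)]² / (0.11)²
  = [2.576·0.4000 + 0.842·0.4625]² / 0.0121
  = [1.4198]² / 0.0121
  = 166.60
Finite-population correction (N = 1616): 166.60 / (1 + (166.60 − 1)/1616) = 151.12.
Round up → n = 152.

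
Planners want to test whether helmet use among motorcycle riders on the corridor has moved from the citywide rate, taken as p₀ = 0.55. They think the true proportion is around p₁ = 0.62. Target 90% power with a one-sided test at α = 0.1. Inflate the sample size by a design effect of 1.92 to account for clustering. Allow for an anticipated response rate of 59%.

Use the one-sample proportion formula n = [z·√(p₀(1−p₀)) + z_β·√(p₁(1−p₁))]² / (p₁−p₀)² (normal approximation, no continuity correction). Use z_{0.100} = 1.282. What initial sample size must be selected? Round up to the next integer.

n = 1055

n = [z_α·√(p₀q₀) + z_β·√(p₁q₁)]² / (p₁ − p₀)²
  = [1.282·√(0.55·0.45) + 1.282·√(0.62·0.38)]² / (0.07)²
  = [1.282·0.4975 + 1.282·0.4854]² / 0.0049
  = [1.2601]² / 0.0049
  = 324.03
Design effect: 1.92 × 324.03 = 622.13.
Adjust for 59% response: 622.13 / 0.59 = 1054.46.
Round up → n = 1055.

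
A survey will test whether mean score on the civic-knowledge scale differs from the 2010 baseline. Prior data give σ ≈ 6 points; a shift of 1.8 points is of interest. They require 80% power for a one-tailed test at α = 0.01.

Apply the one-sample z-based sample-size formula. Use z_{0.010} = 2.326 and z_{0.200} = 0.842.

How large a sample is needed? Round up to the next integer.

n = 112

n = (z_α + z_β)² · σ² / δ²
  = (2.326 + 0.842)² · 6² / 1.8²
  = 10.0362 · 36 / 3.24
  = 111.51
Round up → n = 112.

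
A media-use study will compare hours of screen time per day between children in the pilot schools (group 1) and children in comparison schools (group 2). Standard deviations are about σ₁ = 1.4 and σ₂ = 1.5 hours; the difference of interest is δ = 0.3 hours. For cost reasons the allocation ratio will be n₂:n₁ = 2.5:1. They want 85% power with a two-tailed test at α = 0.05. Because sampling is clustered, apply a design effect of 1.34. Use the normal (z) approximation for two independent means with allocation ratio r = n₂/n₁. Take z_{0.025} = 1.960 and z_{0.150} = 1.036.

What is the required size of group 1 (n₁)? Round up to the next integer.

n₁ = 383

n₁ = (z_{α/2} + z_β)² · (σ₁² + σ₂²/r) / δ²
   = (1.960 + 1.036)² · (1.4² + 1.5²/2.5) / 0.3²
   = 8.9760 · (1.96 + 0.9) / 0.09
   = 8.9760 · 2.86 / 0.09
   = 285.24
Design effect: 1.34 × 285.24 = 382.22.
Round up → n₁ = 383; n₂ = r·n₁ = 2.5 × 383 = 958.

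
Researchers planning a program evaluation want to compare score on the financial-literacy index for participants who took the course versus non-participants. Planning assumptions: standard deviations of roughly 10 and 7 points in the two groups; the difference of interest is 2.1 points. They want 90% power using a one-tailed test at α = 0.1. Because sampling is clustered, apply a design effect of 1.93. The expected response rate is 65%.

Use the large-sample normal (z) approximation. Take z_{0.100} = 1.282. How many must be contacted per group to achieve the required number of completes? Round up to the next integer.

n = (z_α + z_β)² · (σ₁² + σ₂²) / δ²
  = (1.282 + 1.282)² · (10² + 7² = 149) / 2.1²
  = 6.5741 · 149 / 4.41
  = 222.12
Design effect: 1.93 × 222.12 = 428.69.
Adjust for 65% response: 428.69 / 0.65 = 659.52.
Round up → n = 660 per group.

n = 660 per group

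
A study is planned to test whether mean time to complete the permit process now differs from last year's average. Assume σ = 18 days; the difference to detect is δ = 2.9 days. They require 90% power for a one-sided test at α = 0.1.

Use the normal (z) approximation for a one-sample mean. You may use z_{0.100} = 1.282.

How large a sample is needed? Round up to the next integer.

n = (z_α + z_β)² · σ² / δ²
  = (1.282 + 1.282)² · 18² / 2.9²
  = 6.5741 · 324 / 8.41
  = 253.27
Round up → n = 254.

n = 254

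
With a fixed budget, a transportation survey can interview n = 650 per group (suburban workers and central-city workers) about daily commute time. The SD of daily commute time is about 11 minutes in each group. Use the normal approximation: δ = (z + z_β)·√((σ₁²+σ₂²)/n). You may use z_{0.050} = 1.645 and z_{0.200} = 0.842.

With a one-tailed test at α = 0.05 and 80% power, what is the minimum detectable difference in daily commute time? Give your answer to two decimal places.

δ = (z_α + z_β) · √((σ₁²+σ₂²)/n)
  = (1.645 + 0.842) · √(242/650)
  = 2.487 · √0.37231
  = 2.487 · 0.6102
  = 1.5175

Minimum detectable difference ≈ 1.52 minutes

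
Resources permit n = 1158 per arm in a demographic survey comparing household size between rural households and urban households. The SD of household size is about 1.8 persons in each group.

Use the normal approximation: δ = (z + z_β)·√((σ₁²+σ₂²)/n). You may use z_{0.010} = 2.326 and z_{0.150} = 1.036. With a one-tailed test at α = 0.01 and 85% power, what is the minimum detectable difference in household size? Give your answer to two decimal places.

Minimum detectable difference ≈ 0.25 persons

δ = (z_α + z_β) · √((σ₁²+σ₂²)/n)
  = (2.326 + 1.036) · √(6.48/1158)
  = 3.362 · √0.0056
  = 3.362 · 0.0748
  = 0.2515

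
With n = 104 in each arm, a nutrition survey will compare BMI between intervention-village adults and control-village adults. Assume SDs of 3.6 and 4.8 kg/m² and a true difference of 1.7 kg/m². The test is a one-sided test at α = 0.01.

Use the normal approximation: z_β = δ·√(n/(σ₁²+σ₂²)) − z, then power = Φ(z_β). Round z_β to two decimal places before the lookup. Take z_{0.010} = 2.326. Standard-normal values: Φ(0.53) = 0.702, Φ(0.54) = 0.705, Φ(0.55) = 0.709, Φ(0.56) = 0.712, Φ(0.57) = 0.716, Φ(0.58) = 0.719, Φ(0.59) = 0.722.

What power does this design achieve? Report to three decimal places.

z_β = δ·√(n/(σ₁²+σ₂²)) − z_α
    = 1.7 · √(104/36) − 2.326
    = 1.7 · 1.69967 − 2.326
    = 2.8894 − 2.326 = 0.5634 → 0.56
Power = Φ(0.56) = 0.712.

Power ≈ 0.712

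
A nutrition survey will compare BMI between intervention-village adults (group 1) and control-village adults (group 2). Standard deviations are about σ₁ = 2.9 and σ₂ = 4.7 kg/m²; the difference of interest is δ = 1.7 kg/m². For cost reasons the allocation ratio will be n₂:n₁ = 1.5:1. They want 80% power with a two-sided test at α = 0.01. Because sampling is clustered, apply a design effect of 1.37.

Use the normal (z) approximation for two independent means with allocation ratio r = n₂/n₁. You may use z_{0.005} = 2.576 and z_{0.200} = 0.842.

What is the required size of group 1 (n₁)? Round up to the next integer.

n₁ = (z_{α/2} + z_β)² · (σ₁² + σ₂²/r) / δ²
   = (2.576 + 0.842)² · (2.9² + 4.7²/1.5) / 1.7²
   = 11.6827 · (8.41 + 14.7267) / 2.89
   = 11.6827 · 23.1367 / 2.89
   = 93.53
Design effect: 1.37 × 93.53 = 128.13.
Round up → n₁ = 129; n₂ = r·n₁ = 1.5 × 129 = 194.

n₁ = 129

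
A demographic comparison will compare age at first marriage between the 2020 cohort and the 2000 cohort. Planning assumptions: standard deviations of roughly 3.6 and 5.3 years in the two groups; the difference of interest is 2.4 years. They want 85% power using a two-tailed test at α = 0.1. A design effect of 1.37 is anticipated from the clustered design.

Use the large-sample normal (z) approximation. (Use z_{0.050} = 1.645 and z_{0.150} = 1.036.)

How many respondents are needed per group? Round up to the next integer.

n = 71 per group

n = (z_{α/2} + z_β)² · (σ₁² + σ₂²) / δ²
  = (1.645 + 1.036)² · (3.6² + 5.3² = 41.05) / 2.4²
  = 7.1878 · 41.05 / 5.76
  = 51.23
Design effect: 1.37 × 51.23 = 70.18.
Round up → n = 71 per group.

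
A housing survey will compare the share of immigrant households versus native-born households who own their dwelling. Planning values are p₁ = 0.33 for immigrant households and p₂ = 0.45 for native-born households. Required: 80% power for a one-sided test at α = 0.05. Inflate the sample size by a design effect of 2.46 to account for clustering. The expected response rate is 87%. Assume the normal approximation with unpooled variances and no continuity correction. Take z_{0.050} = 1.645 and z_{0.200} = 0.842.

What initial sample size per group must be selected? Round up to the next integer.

n = 570 per group

n = (z_α + z_β)² · [p₁(1−p₁) + p₂(1−p₂)] / (p₁ − p₂)²
  = (1.645 + 0.842)² · (0.33·0.67 + 0.45·0.55) / (-0.12)²
  = (2.487)² · (0.2211 + 0.2475) / 0.0144
  = 6.1852 · 0.4686 / 0.0144
  = 201.28
Design effect: 2.46 × 201.28 = 495.14.
Adjust for 87% response: 495.14 / 0.87 = 569.12.
Round up → n = 570 per group.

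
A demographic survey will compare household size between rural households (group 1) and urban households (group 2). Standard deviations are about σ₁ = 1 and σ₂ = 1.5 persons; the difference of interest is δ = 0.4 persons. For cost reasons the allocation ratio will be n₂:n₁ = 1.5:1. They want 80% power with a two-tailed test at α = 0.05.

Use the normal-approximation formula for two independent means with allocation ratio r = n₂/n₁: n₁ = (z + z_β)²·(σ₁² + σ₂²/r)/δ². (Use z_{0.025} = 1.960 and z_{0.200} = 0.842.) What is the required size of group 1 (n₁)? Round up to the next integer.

n₁ = (z_{α/2} + z_β)² · (σ₁² + σ₂²/r) / δ²
   = (1.960 + 0.842)² · (1² + 1.5²/1.5) / 0.4²
   = 7.8512 · (1 + 1.5) / 0.16
   = 7.8512 · 2.5 / 0.16
   = 122.68
Round up → n₁ = 123; n₂ = r·n₁ = 1.5 × 123 = 185.

n₁ = 123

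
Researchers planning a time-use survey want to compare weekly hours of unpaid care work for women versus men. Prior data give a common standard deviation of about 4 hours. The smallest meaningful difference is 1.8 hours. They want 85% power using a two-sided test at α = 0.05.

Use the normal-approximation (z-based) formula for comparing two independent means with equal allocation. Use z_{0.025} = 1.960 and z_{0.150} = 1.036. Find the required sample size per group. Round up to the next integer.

n = (z_{α/2} + z_β)² · (σ₁² + σ₂²) / δ²
  = (1.960 + 1.036)² · (2·4² = 32) / 1.8²
  = 8.9760 · 32 / 3.24
  = 88.65
Round up → n = 89 per group.

n = 89 per group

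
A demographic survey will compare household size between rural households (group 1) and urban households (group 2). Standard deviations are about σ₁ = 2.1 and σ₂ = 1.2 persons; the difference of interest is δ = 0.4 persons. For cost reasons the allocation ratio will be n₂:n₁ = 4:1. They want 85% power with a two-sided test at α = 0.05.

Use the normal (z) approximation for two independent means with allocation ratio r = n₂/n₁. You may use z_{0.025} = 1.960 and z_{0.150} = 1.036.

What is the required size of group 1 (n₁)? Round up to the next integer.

n₁ = (z_{α/2} + z_β)² · (σ₁² + σ₂²/r) / δ²
   = (1.960 + 1.036)² · (2.1² + 1.2²/4) / 0.4²
   = 8.9760 · (4.41 + 0.36) / 0.16
   = 8.9760 · 4.77 / 0.16
   = 267.60
Round up → n₁ = 268; n₂ = r·n₁ = 4 × 268 = 1072.

n₁ = 268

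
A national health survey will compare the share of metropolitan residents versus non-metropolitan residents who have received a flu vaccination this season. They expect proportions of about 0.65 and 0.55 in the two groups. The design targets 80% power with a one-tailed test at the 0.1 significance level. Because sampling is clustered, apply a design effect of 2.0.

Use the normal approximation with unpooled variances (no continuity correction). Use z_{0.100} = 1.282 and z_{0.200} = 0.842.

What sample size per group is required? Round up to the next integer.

n = 429 per group

n = (z_α + z_β)² · [p₁(1−p₁) + p₂(1−p₂)] / (p₁ − p₂)²
  = (1.282 + 0.842)² · (0.65·0.35 + 0.55·0.45) / (0.10)²
  = (2.124)² · (0.2275 + 0.2475) / 0.0100
  = 4.5114 · 0.4750 / 0.0100
  = 214.29
Design effect: 2.0 × 214.29 = 428.58.
Round up → n = 429 per group.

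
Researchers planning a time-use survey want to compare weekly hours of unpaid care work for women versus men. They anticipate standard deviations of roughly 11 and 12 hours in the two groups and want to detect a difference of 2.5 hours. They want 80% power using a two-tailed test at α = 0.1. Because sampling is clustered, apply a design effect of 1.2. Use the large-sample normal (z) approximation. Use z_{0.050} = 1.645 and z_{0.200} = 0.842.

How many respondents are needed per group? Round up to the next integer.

n = 315 per group

n = (z_{α/2} + z_β)² · (σ₁² + σ₂²) / δ²
  = (1.645 + 0.842)² · (11² + 12² = 265) / 2.5²
  = 6.1852 · 265 / 6.25
  = 262.25
Design effect: 1.2 × 262.25 = 314.70.
Round up → n = 315 per group.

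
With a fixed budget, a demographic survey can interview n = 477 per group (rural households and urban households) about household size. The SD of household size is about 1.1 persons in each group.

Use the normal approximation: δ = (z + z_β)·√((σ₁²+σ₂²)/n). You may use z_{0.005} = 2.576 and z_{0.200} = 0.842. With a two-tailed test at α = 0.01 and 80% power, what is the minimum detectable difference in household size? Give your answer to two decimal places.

Minimum detectable difference ≈ 0.24 persons

δ = (z_{α/2} + z_β) · √((σ₁²+σ₂²)/n)
  = (2.576 + 0.842) · √(2.42/477)
  = 3.418 · √0.00507
  = 3.418 · 0.0712
  = 0.2435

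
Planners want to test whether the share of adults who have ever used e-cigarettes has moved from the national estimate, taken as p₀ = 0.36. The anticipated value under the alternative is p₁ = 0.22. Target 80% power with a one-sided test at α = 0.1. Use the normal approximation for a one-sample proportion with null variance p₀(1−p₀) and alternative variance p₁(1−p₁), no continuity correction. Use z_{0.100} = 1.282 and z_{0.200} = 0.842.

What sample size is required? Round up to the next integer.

n = 48

n = [z_α·√(p₀q₀) + z_β·√(p₁q₁)]² / (p₁ − p₀)²
  = [1.282·√(0.36·0.64) + 0.842·√(0.22·0.78)]² / (-0.14)²
  = [1.282·0.4800 + 0.842·0.4142]² / 0.0196
  = [0.9642]² / 0.0196
  = 47.43
Round up → n = 48.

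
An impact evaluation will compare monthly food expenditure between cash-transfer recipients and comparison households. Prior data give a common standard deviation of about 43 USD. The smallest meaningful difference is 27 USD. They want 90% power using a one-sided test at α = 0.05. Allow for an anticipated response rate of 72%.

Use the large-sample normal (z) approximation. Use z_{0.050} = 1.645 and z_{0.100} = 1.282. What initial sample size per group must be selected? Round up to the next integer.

n = (z_α + z_β)² · (σ₁² + σ₂²) / δ²
  = (1.645 + 1.282)² · (2·43² = 3698) / 27²
  = 8.5673 · 3698 / 729
  = 43.46
Adjust for 72% response: 43.46 / 0.72 = 60.36.
Round up → n = 61 per group.

n = 61 per group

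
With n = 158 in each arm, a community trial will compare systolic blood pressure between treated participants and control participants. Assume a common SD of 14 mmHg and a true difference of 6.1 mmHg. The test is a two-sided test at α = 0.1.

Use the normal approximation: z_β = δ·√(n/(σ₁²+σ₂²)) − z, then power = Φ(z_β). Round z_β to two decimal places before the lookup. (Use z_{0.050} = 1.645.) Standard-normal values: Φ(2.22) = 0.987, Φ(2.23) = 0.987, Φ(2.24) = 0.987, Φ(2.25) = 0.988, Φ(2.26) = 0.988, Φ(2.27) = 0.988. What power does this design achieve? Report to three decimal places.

Power ≈ 0.987

z_β = δ·√(n/(σ₁²+σ₂²)) − z_{α/2}
    = 6.1 · √(158/392) − 1.645
    = 6.1 · 0.63487 − 1.645
    = 3.8727 − 1.645 = 2.2277 → 2.23
Power = Φ(2.23) = 0.987.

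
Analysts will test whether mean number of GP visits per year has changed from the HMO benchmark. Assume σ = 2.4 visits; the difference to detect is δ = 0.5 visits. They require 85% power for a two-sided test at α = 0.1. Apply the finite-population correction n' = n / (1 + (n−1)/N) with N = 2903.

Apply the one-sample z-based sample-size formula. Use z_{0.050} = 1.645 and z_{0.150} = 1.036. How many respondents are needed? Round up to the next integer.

n = (z_{α/2} + z_β)² · σ² / δ²
  = (1.645 + 1.036)² · 2.4² / 0.5²
  = 7.1878 · 5.76 / 0.25
  = 165.61
Finite-population correction (N = 2903): 165.61 / (1 + (165.61 − 1)/2903) = 156.72.
Round up → n = 157.

n = 157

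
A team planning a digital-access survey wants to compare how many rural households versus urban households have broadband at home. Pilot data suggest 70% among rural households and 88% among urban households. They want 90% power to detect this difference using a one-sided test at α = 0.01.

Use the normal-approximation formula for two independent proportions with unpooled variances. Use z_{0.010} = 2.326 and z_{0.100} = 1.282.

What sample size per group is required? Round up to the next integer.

n = (z_α + z_β)² · [p₁(1−p₁) + p₂(1−p₂)] / (p₁ − p₂)²
  = (2.326 + 1.282)² · (0.70·0.30 + 0.88·0.12) / (-0.18)²
  = (3.608)² · (0.2100 + 0.1056) / 0.0324
  = 13.0177 · 0.3156 / 0.0324
  = 126.80
Round up → n = 127 per group.

n = 127 per group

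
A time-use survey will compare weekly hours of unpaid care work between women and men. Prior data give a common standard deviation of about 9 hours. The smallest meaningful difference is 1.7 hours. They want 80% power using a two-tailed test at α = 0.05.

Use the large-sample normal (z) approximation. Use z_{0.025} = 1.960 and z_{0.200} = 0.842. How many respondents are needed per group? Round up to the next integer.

n = 441 per group

n = (z_{α/2} + z_β)² · (σ₁² + σ₂²) / δ²
  = (1.960 + 0.842)² · (2·9² = 162) / 1.7²
  = 7.8512 · 162 / 2.89
  = 440.10
Round up → n = 441 per group.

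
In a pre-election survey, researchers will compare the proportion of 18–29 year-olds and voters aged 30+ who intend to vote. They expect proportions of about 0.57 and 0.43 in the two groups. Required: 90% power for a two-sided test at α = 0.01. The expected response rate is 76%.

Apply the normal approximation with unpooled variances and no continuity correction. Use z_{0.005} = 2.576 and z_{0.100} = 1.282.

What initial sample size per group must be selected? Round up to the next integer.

n = 490 per group

n = (z_{α/2} + z_β)² · [p₁(1−p₁) + p₂(1−p₂)] / (p₁ − p₂)²
  = (2.576 + 1.282)² · (0.57·0.43 + 0.43·0.57) / (0.14)²
  = (3.858)² · (0.2451 + 0.2451) / 0.0196
  = 14.8842 · 0.4902 / 0.0196
  = 372.26
Adjust for 76% response: 372.26 / 0.76 = 489.81.
Round up → n = 490 per group.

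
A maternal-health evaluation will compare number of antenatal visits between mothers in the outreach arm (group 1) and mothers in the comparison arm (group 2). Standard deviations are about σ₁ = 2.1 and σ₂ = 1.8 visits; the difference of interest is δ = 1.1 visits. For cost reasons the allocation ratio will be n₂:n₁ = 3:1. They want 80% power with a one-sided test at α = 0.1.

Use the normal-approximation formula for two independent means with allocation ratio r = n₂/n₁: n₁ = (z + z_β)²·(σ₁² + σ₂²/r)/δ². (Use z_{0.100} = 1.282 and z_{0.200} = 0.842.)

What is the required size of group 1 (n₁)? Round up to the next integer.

n₁ = (z_α + z_β)² · (σ₁² + σ₂²/r) / δ²
   = (1.282 + 0.842)² · (2.1² + 1.8²/3) / 1.1²
   = 4.5114 · (4.41 + 1.08) / 1.21
   = 4.5114 · 5.49 / 1.21
   = 20.47
Round up → n₁ = 21; n₂ = r·n₁ = 3 × 21 = 63.

n₁ = 21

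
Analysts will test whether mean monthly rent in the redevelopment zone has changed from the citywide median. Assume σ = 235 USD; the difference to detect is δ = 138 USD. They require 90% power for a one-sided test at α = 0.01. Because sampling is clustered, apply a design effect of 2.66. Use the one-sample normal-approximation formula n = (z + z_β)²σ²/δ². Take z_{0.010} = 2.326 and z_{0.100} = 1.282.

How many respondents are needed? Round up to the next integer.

n = 101

n = (z_α + z_β)² · σ² / δ²
  = (2.326 + 1.282)² · 235² / 138²
  = 13.0177 · 55225 / 19044
  = 37.75
Design effect: 2.66 × 37.75 = 100.41.
Round up → n = 101.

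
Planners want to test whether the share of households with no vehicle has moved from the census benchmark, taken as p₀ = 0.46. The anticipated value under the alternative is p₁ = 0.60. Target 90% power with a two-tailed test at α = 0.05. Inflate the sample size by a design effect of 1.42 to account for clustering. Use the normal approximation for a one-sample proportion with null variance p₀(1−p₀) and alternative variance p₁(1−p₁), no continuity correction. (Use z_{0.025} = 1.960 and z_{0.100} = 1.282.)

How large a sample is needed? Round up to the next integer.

n = 187

n = [z_{α/2}·√(p₀q₀) + z_β·√(p₁q₁)]² / (p₁ − p₀)²
  = [1.960·√(0.46·0.54) + 1.282·√(0.60·0.40)]² / (0.14)²
  = [1.960·0.4984 + 1.282·0.4899]² / 0.0196
  = [1.6049]² / 0.0196
  = 131.41
Design effect: 1.42 × 131.41 = 186.61.
Round up → n = 187.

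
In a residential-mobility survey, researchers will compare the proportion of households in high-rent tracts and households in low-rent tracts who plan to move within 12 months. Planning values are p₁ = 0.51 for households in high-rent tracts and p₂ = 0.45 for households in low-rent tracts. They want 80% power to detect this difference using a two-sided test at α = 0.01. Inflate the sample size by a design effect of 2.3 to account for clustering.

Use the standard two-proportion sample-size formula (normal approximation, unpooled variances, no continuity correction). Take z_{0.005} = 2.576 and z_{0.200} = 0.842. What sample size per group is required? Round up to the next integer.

n = 3713 per group

n = (z_{α/2} + z_β)² · [p₁(1−p₁) + p₂(1−p₂)] / (p₁ − p₂)²
  = (2.576 + 0.842)² · (0.51·0.49 + 0.45·0.55) / (0.06)²
  = (3.418)² · (0.2499 + 0.2475) / 0.0036
  = 11.6827 · 0.4974 / 0.0036
  = 1614.16
Design effect: 2.3 × 1614.16 = 3712.57.
Round up → n = 3713 per group.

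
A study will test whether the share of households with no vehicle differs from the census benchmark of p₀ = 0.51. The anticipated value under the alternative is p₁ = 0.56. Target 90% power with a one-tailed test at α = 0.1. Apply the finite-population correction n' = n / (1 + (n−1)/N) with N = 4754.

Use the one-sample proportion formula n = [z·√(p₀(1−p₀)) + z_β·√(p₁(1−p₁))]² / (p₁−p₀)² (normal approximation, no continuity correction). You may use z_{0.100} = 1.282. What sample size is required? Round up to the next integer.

n = 574

n = [z_α·√(p₀q₀) + z_β·√(p₁q₁)]² / (p₁ − p₀)²
  = [1.282·√(0.51·0.49) + 1.282·√(0.56·0.44)]² / (0.05)²
  = [1.282·0.4999 + 1.282·0.4964]² / 0.0025
  = [1.2772]² / 0.0025
  = 652.54
Finite-population correction (N = 4754): 652.54 / (1 + (652.54 − 1)/4754) = 573.89.
Round up → n = 574.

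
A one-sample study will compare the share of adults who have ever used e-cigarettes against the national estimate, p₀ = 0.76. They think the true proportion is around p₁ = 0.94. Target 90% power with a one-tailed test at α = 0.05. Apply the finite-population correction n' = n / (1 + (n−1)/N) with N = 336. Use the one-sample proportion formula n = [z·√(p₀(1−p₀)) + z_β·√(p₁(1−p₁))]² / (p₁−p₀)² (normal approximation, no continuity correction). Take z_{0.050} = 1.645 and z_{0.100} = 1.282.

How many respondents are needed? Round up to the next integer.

n = 29

n = [z_α·√(p₀q₀) + z_β·√(p₁q₁)]² / (p₁ − p₀)²
  = [1.645·√(0.76·0.24) + 1.282·√(0.94·0.06)]² / (0.18)²
  = [1.645·0.4271 + 1.282·0.2375]² / 0.0324
  = [1.0070]² / 0.0324
  = 31.30
Finite-population correction (N = 336): 31.30 / (1 + (31.30 − 1)/336) = 28.71.
Round up → n = 29.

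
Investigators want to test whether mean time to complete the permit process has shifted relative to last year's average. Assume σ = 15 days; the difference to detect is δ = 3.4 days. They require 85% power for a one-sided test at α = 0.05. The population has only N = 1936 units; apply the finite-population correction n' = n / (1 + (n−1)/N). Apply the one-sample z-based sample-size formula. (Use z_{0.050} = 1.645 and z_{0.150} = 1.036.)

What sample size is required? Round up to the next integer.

n = 131

n = (z_α + z_β)² · σ² / δ²
  = (1.645 + 1.036)² · 15² / 3.4²
  = 7.1878 · 225 / 11.56
  = 139.90
Finite-population correction (N = 1936): 139.90 / (1 + (139.90 − 1)/1936) = 130.53.
Round up → n = 131.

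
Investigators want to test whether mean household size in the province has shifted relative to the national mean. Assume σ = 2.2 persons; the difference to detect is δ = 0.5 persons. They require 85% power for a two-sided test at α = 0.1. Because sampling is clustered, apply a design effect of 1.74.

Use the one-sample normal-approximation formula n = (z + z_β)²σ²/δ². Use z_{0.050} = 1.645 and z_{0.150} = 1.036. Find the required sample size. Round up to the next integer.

n = 243

n = (z_{α/2} + z_β)² · σ² / δ²
  = (1.645 + 1.036)² · 2.2² / 0.5²
  = 7.1878 · 4.84 / 0.25
  = 139.16
Design effect: 1.74 × 139.16 = 242.13.
Round up → n = 243.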